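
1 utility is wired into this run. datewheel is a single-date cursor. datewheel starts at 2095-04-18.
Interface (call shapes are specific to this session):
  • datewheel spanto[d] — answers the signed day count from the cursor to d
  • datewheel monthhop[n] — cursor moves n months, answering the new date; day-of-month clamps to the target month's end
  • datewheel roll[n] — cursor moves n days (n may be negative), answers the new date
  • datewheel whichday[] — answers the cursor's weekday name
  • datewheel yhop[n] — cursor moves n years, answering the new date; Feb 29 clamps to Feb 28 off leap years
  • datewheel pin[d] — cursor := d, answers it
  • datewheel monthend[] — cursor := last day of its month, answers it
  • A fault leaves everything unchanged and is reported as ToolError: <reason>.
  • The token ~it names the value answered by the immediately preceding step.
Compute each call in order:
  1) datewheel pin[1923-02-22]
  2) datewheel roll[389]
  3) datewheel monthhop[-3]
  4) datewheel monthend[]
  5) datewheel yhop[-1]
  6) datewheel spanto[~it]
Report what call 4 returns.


Answer: 1923-12-31

Derivation:
Next I call datewheel pin(1923-02-22), and observe 1923-02-22.
I invoke datewheel roll(389), giving 1924-03-17.
I call datewheel monthhop(-3), which returns 1923-12-17.
I call datewheel monthend, → 1923-12-31.
I call datewheel yhop(-1), which returns 1922-12-31.
Next I call datewheel spanto(~it), giving 0.


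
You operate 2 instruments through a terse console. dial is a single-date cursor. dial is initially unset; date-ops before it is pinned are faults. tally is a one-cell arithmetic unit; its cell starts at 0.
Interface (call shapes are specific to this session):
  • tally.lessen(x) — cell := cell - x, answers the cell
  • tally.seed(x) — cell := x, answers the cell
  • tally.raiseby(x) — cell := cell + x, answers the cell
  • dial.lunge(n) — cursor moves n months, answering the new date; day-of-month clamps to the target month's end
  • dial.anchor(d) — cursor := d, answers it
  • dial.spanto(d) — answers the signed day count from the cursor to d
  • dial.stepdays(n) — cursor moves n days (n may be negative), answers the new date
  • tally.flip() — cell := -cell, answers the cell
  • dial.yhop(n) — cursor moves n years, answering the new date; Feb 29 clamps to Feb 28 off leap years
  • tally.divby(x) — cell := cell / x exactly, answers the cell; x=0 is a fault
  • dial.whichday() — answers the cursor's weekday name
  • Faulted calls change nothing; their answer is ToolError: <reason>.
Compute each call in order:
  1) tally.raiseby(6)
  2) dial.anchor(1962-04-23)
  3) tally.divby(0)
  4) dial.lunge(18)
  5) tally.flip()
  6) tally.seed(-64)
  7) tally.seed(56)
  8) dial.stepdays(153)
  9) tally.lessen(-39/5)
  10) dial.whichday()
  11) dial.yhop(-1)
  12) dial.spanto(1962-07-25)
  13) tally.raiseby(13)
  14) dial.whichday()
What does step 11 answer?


Next I call tally.raiseby(x='6'), — result: 6.
I run dial.anchor(d='1962-04-23'), giving 1962-04-23.
Next I call tally.divby(x='0'), → ToolError: division by zero.
I run dial.lunge(n='18'), and observe 1963-10-23.
Calling tally.flip(), yielding -6.
I use tally.seed(x='-64'), yielding -64.
Using tally.seed(x='56'), and get 56.
Calling dial.stepdays(n='153'), — result: 1964-03-24.
Now I run tally.lessen(x='-39/5'), and get 319/5.
I call dial.whichday, and observe Tuesday.
I try dial.yhop(n='-1'), and see 1963-03-24.
Now I run dial.spanto(d='1962-07-25'): -242.
Calling tally.raiseby(x='13'), giving 384/5.
I try dial.whichday(), yielding Sunday.

Answer: 1963-03-24


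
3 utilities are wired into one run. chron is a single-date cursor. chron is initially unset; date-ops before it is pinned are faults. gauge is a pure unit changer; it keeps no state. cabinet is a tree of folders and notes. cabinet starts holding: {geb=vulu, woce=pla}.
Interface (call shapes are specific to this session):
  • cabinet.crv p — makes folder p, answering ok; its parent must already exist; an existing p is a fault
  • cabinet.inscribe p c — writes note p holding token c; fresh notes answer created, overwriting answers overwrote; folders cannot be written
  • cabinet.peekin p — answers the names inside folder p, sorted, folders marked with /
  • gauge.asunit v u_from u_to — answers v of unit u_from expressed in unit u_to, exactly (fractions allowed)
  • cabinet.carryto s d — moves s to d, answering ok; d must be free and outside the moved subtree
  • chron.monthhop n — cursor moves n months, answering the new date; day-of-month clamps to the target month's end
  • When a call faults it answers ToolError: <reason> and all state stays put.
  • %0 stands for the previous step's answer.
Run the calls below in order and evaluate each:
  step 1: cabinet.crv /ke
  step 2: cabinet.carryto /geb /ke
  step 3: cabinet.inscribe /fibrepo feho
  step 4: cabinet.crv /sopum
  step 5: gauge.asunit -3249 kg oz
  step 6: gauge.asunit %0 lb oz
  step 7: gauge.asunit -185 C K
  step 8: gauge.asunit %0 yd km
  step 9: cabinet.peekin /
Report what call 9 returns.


Answer: [fibrepo, geb, ke/, sopum/, woce]

Derivation:
·→ cabinet.crv(p→/ke)
·← ok
·→ cabinet.carryto(s→/geb, d→/ke)
·← ToolError: exists
·→ cabinet.inscribe(p→/fibrepo, c→feho)
·← created
·→ cabinet.crv(p→/sopum)
·← ok
·→ gauge.asunit(v→-3249, u_from→kg, u_to→oz)
·← -5198400000000/45359237
·→ gauge.asunit(v→%0, u_from→lb, u_to→oz)
·← -83174400000000/45359237
·→ gauge.asunit(v→-185, u_from→C, u_to→K)
·← 1763/20
·→ gauge.asunit(v→%0, u_from→yd, u_to→km)
·← 2015109/25000000
·→ cabinet.peekin(p→/)
·← [fibrepo, geb, ke/, sopum/, woce]


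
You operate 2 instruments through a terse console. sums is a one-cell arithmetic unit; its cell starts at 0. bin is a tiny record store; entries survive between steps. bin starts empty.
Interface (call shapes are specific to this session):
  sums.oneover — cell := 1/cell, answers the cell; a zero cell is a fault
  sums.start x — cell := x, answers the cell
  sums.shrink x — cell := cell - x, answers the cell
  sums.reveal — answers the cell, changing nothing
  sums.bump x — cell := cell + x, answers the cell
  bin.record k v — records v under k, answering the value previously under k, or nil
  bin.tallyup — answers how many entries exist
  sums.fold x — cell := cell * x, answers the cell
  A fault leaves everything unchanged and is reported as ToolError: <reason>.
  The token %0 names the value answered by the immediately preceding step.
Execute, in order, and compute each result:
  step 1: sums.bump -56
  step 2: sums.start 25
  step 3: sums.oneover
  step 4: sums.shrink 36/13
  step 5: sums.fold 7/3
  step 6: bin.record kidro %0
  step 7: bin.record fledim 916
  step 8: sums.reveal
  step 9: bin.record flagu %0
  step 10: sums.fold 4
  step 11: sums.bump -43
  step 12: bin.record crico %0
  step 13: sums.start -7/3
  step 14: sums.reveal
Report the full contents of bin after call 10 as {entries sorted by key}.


% bump(x='-56') == -56
% start(x='25') == 25
% oneover() == 1/25
% shrink(x='36/13') == -887/325
% fold(x='7/3') == -6209/975
% record(k='kidro', v='%0') == nil
% record(k='fledim', v='916') == nil
% reveal() == -6209/975
% record(k='flagu', v='%0') == nil
% fold(x='4') == -24836/975
% bump(x='-43') == -66761/975
% record(k='crico', v='%0') == nil
% start(x='-7/3') == -7/3
% reveal() == -7/3

Answer: {flagu=-6209/975, fledim=916, kidro=-6209/975}


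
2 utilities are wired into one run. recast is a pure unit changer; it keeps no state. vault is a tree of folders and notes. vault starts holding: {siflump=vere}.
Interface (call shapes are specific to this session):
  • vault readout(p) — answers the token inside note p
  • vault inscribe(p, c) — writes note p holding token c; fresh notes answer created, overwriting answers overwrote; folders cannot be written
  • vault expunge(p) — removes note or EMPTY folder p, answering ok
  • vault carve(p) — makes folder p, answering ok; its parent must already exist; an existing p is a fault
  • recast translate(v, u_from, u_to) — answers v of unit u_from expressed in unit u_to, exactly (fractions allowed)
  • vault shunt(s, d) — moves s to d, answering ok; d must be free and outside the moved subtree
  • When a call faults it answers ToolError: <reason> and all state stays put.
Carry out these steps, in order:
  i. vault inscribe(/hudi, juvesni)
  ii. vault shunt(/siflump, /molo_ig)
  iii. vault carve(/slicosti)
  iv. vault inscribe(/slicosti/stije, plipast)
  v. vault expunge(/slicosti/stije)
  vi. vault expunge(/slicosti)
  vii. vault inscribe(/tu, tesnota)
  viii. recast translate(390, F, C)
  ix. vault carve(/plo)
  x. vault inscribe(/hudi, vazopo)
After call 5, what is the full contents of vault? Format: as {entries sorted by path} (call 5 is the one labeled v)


Step: vault inscribe[p→/hudi; c→juvesni]
Result: created
Step: vault shunt[s→/siflump; d→/molo_ig]
Result: ok
Step: vault carve[p→/slicosti]
Result: ok
Step: vault inscribe[p→/slicosti/stije; c→plipast]
Result: created
Step: vault expunge[p→/slicosti/stije]
Result: ok
Step: vault expunge[p→/slicosti]
Result: ok
Step: vault inscribe[p→/tu; c→tesnota]
Result: created
Step: recast translate[v→390; u_from→F; u_to→C]
Result: 1790/9
Step: vault carve[p→/plo]
Result: ok
Step: vault inscribe[p→/hudi; c→vazopo]
Result: overwrote

Answer: {hudi=juvesni, molo_ig=vere, slicosti/}


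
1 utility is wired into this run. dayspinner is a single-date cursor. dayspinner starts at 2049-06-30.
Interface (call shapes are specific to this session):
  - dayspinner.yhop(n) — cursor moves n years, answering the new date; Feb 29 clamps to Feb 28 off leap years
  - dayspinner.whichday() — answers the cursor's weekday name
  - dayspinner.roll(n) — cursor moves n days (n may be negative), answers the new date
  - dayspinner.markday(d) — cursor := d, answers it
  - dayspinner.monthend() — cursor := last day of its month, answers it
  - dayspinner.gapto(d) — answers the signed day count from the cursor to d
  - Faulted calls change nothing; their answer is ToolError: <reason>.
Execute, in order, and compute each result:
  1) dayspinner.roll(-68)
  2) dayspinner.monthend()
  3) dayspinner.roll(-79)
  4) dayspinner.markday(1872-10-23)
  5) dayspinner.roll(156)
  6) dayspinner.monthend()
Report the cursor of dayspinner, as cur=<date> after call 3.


Answer: cur=2049-02-10

Derivation:
! 1. roll(n→-68) : 2049-04-23
! 2. monthend() : 2049-04-30
! 3. roll(n→-79) : 2049-02-10
! 4. markday(d→1872-10-23) : 1872-10-23
! 5. roll(n→156) : 1873-03-28
! 6. monthend() : 1873-03-31


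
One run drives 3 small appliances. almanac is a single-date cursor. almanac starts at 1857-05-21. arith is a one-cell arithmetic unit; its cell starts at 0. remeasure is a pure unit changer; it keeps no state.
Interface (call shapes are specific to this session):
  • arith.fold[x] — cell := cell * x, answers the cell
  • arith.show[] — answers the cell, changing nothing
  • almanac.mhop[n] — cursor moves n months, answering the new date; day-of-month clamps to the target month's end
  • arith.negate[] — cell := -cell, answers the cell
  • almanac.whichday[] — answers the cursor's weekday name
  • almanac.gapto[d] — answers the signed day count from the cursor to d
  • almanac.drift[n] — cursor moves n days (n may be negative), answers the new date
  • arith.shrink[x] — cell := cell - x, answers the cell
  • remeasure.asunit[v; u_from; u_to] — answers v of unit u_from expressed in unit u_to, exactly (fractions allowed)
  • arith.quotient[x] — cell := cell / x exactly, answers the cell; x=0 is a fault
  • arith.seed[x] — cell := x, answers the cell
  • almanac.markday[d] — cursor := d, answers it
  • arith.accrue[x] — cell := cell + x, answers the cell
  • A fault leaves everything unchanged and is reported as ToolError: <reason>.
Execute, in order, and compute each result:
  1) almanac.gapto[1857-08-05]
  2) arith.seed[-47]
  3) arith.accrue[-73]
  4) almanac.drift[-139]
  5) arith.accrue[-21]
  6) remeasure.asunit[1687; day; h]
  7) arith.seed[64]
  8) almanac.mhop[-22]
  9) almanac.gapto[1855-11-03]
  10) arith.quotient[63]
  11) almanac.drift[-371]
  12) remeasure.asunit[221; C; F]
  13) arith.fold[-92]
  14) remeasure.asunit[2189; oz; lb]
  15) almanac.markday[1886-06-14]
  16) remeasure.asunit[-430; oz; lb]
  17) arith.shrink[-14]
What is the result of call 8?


Answer: 1855-03-02

Derivation:
Calling almanac.gapto on d=1857-08-05: 76.
Calling arith.seed on x=-47, → -47.
I call arith.accrue on x=-73, — result: -120.
Then almanac.drift on n=-139, yielding 1857-01-02.
Now I run arith.accrue on x=-21, and observe -141.
Next I call remeasure.asunit on v=1687, u_from=day, u_to=h, and observe 40488.
Invoking arith.seed on x=64: 64.
I call almanac.mhop on n=-22, → 1855-03-02.
I invoke almanac.gapto on d=1855-11-03, and get 246.
I invoke arith.quotient on x=63, and get 64/63.
Then almanac.drift on n=-371, → 1854-02-24.
I invoke remeasure.asunit on v=221, u_from=C, u_to=F, and see 2149/5.
I use arith.fold on x=-92, and get -5888/63.
I use remeasure.asunit on v=2189, u_from=oz, u_to=lb, — result: 2189/16.
Then almanac.markday on d=1886-06-14, and get 1886-06-14.
Calling remeasure.asunit on v=-430, u_from=oz, u_to=lb, which returns -215/8.
Using arith.shrink on x=-14, giving -5006/63.


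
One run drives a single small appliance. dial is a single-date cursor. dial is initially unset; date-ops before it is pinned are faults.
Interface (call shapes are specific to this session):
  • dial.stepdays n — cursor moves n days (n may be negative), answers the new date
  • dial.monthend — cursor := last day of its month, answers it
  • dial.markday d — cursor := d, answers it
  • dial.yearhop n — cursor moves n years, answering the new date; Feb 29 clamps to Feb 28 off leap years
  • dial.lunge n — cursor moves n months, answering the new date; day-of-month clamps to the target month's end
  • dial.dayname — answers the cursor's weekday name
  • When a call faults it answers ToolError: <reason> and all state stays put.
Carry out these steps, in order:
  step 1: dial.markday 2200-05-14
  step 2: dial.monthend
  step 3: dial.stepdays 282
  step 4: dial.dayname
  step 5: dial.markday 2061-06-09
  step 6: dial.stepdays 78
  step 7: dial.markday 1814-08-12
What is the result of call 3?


I run markday with 2200-05-14, giving 2200-05-14.
Now I run monthend(), → 2200-05-31.
Using stepdays with 282, → 2201-03-09.
I use dayname(), yielding Monday.
Invoking markday with 2061-06-09, — result: 2061-06-09.
I run stepdays with 78, — result: 2061-08-26.
I invoke markday with 1814-08-12, → 1814-08-12.

Answer: 2201-03-09


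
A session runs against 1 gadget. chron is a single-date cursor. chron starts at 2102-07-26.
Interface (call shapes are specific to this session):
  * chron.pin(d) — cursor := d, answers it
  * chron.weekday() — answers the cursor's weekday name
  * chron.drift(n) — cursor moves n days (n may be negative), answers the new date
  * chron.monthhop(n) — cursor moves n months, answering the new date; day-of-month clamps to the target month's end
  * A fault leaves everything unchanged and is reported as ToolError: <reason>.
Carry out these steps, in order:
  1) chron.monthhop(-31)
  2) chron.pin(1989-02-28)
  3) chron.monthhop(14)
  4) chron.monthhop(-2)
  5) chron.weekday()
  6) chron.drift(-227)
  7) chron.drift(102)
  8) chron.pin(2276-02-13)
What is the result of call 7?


Answer: 1989-10-26

Derivation:
! 1. monthhop(n: -31) : 2099-12-26
! 2. pin(d: 1989-02-28) : 1989-02-28
! 3. monthhop(n: 14) : 1990-04-28
! 4. monthhop(n: -2) : 1990-02-28
! 5. weekday() : Wednesday
! 6. drift(n: -227) : 1989-07-16
! 7. drift(n: 102) : 1989-10-26
! 8. pin(d: 2276-02-13) : 2276-02-13


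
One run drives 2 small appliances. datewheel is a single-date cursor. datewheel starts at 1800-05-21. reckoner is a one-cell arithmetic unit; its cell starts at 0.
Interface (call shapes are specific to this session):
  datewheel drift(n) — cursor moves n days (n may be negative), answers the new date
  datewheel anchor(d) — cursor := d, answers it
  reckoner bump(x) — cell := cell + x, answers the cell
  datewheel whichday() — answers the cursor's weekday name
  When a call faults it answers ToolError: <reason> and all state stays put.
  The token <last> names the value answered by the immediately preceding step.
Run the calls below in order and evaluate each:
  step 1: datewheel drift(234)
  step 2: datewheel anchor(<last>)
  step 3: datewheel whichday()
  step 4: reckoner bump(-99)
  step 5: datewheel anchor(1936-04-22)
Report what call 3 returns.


Answer: Saturday

Derivation:
==> datewheel drift(234)
<== 1801-01-10
==> datewheel anchor(<last>)
<== 1801-01-10
==> datewheel whichday()
<== Saturday
==> reckoner bump(-99)
<== -99
==> datewheel anchor(1936-04-22)
<== 1936-04-22


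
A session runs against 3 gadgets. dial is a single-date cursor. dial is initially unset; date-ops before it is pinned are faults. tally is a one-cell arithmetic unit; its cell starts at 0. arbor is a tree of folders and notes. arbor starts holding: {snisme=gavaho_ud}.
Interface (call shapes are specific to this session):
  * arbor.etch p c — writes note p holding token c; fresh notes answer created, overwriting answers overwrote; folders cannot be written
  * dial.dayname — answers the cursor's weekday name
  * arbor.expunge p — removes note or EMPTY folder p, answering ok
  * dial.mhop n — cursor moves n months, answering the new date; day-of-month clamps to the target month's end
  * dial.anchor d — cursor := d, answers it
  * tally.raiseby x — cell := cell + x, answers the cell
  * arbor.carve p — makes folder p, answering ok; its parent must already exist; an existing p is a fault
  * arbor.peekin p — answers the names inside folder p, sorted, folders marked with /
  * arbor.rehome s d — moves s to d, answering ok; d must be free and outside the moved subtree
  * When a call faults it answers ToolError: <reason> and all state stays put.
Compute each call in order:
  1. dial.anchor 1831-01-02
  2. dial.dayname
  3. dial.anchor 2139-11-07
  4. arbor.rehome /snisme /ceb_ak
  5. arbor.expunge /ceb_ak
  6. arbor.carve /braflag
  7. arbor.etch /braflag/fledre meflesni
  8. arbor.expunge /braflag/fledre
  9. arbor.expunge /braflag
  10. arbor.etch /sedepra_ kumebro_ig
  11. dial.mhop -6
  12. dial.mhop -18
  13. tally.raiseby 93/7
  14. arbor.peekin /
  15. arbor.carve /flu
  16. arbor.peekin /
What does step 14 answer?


[in] dial.anchor d: 1831-01-02
:: 1831-01-02
[in] dial.dayname
:: Sunday
[in] dial.anchor d: 2139-11-07
:: 2139-11-07
[in] arbor.rehome s: /snisme d: /ceb_ak
:: ok
[in] arbor.expunge p: /ceb_ak
:: ok
[in] arbor.carve p: /braflag
:: ok
[in] arbor.etch p: /braflag/fledre c: meflesni
:: created
[in] arbor.expunge p: /braflag/fledre
:: ok
[in] arbor.expunge p: /braflag
:: ok
[in] arbor.etch p: /sedepra_ c: kumebro_ig
:: created
[in] dial.mhop n: -6
:: 2139-05-07
[in] dial.mhop n: -18
:: 2137-11-07
[in] tally.raiseby x: 93/7
:: 93/7
[in] arbor.peekin p: /
:: [sedepra_]
[in] arbor.carve p: /flu
:: ok
[in] arbor.peekin p: /
:: [flu/, sedepra_]

Answer: [sedepra_]


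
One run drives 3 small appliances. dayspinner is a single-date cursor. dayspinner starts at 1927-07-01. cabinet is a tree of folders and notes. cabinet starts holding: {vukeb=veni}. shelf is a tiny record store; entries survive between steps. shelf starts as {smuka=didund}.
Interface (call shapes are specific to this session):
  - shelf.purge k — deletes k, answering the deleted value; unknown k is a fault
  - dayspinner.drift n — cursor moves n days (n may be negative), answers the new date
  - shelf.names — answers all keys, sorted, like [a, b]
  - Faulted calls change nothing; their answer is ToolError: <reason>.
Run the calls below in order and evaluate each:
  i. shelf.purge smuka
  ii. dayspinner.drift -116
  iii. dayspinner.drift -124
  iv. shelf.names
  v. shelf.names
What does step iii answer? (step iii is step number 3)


Answer: 1926-11-03

Derivation:
Do: shelf.purge[smuka]
See: didund
Do: dayspinner.drift[-116]
See: 1927-03-07
Do: dayspinner.drift[-124]
See: 1926-11-03
Do: shelf.names[]
See: []
Do: shelf.names[]
See: []


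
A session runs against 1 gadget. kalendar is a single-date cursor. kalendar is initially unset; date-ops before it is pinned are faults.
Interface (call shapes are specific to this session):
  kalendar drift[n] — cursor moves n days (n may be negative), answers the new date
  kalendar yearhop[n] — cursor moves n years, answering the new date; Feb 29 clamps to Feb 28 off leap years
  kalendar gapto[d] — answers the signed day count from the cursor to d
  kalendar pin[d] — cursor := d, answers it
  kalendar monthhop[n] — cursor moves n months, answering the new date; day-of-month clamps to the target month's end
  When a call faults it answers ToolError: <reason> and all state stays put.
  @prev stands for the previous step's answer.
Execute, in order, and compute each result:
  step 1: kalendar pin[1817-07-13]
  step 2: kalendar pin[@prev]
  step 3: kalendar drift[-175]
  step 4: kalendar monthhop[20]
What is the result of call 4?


Answer: 1818-09-19

Derivation:
>> kalendar pin(d=1817-07-13)
<< 1817-07-13
>> kalendar pin(d=@prev)
<< 1817-07-13
>> kalendar drift(n=-175)
<< 1817-01-19
>> kalendar monthhop(n=20)
<< 1818-09-19


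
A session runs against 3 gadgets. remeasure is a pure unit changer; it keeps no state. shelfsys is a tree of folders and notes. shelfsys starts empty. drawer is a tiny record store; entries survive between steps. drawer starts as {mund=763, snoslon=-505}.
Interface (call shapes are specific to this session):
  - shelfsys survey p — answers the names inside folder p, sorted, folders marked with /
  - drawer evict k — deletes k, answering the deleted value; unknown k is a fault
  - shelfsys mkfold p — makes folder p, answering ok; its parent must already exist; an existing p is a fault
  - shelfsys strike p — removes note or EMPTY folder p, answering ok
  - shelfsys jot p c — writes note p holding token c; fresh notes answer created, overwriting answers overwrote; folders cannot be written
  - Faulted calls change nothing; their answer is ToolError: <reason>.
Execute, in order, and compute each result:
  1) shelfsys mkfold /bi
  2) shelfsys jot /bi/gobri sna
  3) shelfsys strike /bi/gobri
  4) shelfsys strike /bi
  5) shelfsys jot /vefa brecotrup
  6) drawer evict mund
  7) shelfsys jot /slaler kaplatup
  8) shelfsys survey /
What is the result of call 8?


Answer: [slaler, vefa]

Derivation:
·→ shelfsys mkfold(/bi)
·← ok
·→ shelfsys jot(/bi/gobri, sna)
·← created
·→ shelfsys strike(/bi/gobri)
·← ok
·→ shelfsys strike(/bi)
·← ok
·→ shelfsys jot(/vefa, brecotrup)
·← created
·→ drawer evict(mund)
·← 763
·→ shelfsys jot(/slaler, kaplatup)
·← created
·→ shelfsys survey(/)
·← [slaler, vefa]


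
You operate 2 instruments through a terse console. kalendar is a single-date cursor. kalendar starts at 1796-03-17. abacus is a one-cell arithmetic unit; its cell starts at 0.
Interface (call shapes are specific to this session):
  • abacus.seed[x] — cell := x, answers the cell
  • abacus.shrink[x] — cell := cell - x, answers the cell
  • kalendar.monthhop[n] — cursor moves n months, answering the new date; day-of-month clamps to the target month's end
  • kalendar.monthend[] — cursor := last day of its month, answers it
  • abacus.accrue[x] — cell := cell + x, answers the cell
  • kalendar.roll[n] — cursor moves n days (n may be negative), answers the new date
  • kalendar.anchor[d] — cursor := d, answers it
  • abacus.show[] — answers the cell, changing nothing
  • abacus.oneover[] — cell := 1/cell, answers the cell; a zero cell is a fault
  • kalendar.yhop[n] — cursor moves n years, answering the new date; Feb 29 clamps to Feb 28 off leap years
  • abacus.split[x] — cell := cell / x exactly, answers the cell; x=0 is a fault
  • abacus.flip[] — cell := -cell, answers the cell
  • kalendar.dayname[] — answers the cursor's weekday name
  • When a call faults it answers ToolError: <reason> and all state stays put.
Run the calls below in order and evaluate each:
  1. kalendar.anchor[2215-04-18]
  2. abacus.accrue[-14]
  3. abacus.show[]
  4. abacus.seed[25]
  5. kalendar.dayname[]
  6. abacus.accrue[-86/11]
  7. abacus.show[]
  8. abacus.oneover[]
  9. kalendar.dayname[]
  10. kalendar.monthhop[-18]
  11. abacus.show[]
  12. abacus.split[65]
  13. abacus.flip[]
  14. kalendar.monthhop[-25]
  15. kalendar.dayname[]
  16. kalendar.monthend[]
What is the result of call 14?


Answer: 2211-09-18

Derivation:
-- 1. kalendar.anchor(d=2215-04-18) : 2215-04-18
-- 2. abacus.accrue(x=-14) : -14
-- 3. abacus.show() : -14
-- 4. abacus.seed(x=25) : 25
-- 5. kalendar.dayname() : Tuesday
-- 6. abacus.accrue(x=-86/11) : 189/11
-- 7. abacus.show() : 189/11
-- 8. abacus.oneover() : 11/189
-- 9. kalendar.dayname() : Tuesday
-- 10. kalendar.monthhop(n=-18) : 2213-10-18
-- 11. abacus.show() : 11/189
-- 12. abacus.split(x=65) : 11/12285
-- 13. abacus.flip() : -11/12285
-- 14. kalendar.monthhop(n=-25) : 2211-09-18
-- 15. kalendar.dayname() : Wednesday
-- 16. kalendar.monthend() : 2211-09-30


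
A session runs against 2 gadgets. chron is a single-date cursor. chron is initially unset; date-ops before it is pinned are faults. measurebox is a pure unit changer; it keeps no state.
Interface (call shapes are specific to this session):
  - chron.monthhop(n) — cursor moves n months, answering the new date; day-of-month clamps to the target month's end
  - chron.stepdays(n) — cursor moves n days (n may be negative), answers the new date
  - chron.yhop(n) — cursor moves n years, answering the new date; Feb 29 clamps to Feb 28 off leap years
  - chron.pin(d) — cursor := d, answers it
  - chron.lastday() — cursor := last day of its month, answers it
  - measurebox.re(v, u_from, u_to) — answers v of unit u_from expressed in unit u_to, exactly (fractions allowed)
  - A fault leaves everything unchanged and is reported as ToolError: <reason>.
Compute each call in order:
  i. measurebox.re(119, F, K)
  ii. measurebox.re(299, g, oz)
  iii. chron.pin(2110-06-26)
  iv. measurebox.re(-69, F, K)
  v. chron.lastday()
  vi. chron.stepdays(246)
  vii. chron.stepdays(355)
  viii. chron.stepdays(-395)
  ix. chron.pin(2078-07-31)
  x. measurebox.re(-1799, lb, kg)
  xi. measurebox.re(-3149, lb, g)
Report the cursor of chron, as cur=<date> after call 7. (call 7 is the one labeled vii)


Now I run measurebox.re with v: 119, u_from: F, u_to: K, and see 19289/60.
I use measurebox.re with v: 299, u_from: g, u_to: oz, which returns 478400000/45359237.
Calling chron.pin with d: 2110-06-26, yielding 2110-06-26.
I call measurebox.re with v: -69, u_from: F, u_to: K, and observe 39067/180.
I run chron.lastday, which returns 2110-06-30.
I invoke chron.stepdays with n: 246, yielding 2111-03-03.
I call chron.stepdays with n: 355, yielding 2112-02-21.
I use chron.stepdays with n: -395, which returns 2111-01-22.
Then chron.pin with d: 2078-07-31, giving 2078-07-31.
I run measurebox.re with v: -1799, u_from: lb, u_to: kg, and see -81601267363/100000000.
Invoking measurebox.re with v: -3149, u_from: lb, u_to: g, and observe -142836237313/100000.

Answer: cur=2112-02-21


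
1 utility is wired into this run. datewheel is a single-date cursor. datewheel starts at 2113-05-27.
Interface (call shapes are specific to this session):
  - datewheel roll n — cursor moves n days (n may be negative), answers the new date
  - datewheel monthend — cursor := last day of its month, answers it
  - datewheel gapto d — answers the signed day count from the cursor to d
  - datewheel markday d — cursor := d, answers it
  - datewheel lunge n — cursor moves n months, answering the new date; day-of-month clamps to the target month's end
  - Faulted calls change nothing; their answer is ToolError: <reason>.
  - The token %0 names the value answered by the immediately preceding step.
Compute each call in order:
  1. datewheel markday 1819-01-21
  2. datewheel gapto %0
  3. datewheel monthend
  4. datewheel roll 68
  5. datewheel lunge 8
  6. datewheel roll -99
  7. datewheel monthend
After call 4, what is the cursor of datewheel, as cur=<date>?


Answer: cur=1819-04-09

Derivation:
Next I call datewheel markday(d='1819-01-21'), giving 1819-01-21.
I try datewheel gapto(d='%0'), — result: 0.
I use datewheel monthend, — result: 1819-01-31.
I invoke datewheel roll(n='68'), and get 1819-04-09.
I use datewheel lunge(n='8'), yielding 1819-12-09.
Invoking datewheel roll(n='-99'), — result: 1819-09-01.
Now I run datewheel monthend, yielding 1819-09-30.


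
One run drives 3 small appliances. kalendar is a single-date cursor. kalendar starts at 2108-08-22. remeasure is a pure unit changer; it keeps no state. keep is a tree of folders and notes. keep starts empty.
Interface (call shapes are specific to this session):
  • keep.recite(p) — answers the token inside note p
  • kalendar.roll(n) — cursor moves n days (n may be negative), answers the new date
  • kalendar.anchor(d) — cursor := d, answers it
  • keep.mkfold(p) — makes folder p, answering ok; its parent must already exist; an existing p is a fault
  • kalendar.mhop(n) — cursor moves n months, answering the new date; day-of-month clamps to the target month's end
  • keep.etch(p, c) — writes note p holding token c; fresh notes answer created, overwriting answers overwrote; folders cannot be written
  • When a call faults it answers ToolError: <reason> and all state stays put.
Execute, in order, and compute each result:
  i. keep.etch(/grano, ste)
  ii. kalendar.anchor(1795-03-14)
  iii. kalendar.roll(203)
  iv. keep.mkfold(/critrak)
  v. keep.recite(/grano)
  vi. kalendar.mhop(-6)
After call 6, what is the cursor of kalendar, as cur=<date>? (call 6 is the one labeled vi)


Answer: cur=1795-04-03

Derivation:
# 1. keep.etch(p='/grano', c='ste') -> created
# 2. kalendar.anchor(d='1795-03-14') -> 1795-03-14
# 3. kalendar.roll(n='203') -> 1795-10-03
# 4. keep.mkfold(p='/critrak') -> ok
# 5. keep.recite(p='/grano') -> ste
# 6. kalendar.mhop(n='-6') -> 1795-04-03


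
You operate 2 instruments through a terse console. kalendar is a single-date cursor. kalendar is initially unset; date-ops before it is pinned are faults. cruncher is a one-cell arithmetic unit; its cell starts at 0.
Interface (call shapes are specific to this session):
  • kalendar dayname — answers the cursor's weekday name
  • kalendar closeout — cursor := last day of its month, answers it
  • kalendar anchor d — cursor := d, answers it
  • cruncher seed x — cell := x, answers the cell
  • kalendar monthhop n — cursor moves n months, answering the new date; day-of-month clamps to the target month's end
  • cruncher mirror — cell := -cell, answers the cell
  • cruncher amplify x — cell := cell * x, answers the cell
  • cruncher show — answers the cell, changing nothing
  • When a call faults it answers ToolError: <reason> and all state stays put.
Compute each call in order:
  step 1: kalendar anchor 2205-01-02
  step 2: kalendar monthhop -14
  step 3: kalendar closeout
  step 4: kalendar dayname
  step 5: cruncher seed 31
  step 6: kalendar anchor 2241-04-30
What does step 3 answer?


Answer: 2203-11-30

Derivation:
Do: kalendar anchor[d→2205-01-02]
See: 2205-01-02
Do: kalendar monthhop[n→-14]
See: 2203-11-02
Do: kalendar closeout[]
See: 2203-11-30
Do: kalendar dayname[]
See: Wednesday
Do: cruncher seed[x→31]
See: 31
Do: kalendar anchor[d→2241-04-30]
See: 2241-04-30


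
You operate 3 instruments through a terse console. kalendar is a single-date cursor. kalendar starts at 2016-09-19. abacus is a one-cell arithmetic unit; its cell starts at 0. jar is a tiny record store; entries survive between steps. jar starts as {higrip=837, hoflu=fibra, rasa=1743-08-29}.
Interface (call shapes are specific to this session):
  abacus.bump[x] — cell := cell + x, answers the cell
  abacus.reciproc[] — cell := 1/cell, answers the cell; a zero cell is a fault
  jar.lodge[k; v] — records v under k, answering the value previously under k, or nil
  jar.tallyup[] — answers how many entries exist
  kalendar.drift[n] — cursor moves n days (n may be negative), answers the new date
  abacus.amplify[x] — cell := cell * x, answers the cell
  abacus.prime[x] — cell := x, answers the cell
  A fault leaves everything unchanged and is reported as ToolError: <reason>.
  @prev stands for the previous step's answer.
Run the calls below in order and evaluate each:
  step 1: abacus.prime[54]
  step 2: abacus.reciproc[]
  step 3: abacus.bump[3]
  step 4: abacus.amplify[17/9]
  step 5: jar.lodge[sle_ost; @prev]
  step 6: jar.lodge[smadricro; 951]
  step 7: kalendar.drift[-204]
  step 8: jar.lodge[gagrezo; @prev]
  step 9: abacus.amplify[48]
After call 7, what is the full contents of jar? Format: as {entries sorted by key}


Answer: {higrip=837, hoflu=fibra, rasa=1743-08-29, sle_ost=2771/486, smadricro=951}

Derivation:
·→ abacus.prime(x='54')
·← 54
·→ abacus.reciproc()
·← 1/54
·→ abacus.bump(x='3')
·← 163/54
·→ abacus.amplify(x='17/9')
·← 2771/486
·→ jar.lodge(k='sle_ost', v='@prev')
·← nil
·→ jar.lodge(k='smadricro', v='951')
·← nil
·→ kalendar.drift(n='-204')
·← 2016-02-28
·→ jar.lodge(k='gagrezo', v='@prev')
·← nil
·→ abacus.amplify(x='48')
·← 22168/81


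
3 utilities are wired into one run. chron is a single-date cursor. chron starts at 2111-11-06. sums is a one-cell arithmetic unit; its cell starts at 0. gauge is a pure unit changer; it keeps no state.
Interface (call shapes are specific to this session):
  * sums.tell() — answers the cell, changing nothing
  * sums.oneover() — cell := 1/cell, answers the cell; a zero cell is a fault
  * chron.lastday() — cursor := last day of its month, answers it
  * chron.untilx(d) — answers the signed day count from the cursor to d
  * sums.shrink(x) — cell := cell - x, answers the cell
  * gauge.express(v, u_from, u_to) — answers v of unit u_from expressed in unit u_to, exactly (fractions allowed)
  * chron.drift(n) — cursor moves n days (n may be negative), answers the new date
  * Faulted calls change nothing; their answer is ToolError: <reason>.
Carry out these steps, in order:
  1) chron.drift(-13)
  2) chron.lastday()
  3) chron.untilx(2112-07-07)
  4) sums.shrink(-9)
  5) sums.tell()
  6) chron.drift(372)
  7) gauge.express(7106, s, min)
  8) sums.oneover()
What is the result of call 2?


Act: chron.drift[n=-13]
Obs: 2111-10-24
Act: chron.lastday[]
Obs: 2111-10-31
Act: chron.untilx[d=2112-07-07]
Obs: 250
Act: sums.shrink[x=-9]
Obs: 9
Act: sums.tell[]
Obs: 9
Act: chron.drift[n=372]
Obs: 2112-11-06
Act: gauge.express[v=7106; u_from=s; u_to=min]
Obs: 3553/30
Act: sums.oneover[]
Obs: 1/9

Answer: 2111-10-31


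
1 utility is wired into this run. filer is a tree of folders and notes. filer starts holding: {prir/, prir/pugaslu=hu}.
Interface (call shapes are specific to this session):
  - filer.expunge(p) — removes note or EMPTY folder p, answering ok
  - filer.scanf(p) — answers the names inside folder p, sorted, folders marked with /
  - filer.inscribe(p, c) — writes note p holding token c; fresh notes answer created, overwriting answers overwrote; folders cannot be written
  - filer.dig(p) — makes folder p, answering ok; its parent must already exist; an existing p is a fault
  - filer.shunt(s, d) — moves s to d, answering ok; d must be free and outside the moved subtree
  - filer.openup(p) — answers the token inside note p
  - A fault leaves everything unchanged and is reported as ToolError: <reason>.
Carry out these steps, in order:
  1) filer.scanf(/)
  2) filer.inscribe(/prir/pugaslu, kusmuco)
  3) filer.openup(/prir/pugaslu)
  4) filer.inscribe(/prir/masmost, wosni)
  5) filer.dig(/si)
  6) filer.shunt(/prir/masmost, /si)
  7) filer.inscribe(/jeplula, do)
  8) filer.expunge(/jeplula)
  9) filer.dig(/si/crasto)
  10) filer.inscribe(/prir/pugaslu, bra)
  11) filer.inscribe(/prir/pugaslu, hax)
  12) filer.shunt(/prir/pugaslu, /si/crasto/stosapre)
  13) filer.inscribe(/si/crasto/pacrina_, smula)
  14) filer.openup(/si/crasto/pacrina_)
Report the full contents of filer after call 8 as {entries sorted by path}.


==> scanf(p=/)
<== [prir/]
==> inscribe(p=/prir/pugaslu, c=kusmuco)
<== overwrote
==> openup(p=/prir/pugaslu)
<== kusmuco
==> inscribe(p=/prir/masmost, c=wosni)
<== created
==> dig(p=/si)
<== ok
==> shunt(s=/prir/masmost, d=/si)
<== ToolError: exists
==> inscribe(p=/jeplula, c=do)
<== created
==> expunge(p=/jeplula)
<== ok
==> dig(p=/si/crasto)
<== ok
==> inscribe(p=/prir/pugaslu, c=bra)
<== overwrote
==> inscribe(p=/prir/pugaslu, c=hax)
<== overwrote
==> shunt(s=/prir/pugaslu, d=/si/crasto/stosapre)
<== ok
==> inscribe(p=/si/crasto/pacrina_, c=smula)
<== created
==> openup(p=/si/crasto/pacrina_)
<== smula

Answer: {prir/, prir/masmost=wosni, prir/pugaslu=kusmuco, si/}


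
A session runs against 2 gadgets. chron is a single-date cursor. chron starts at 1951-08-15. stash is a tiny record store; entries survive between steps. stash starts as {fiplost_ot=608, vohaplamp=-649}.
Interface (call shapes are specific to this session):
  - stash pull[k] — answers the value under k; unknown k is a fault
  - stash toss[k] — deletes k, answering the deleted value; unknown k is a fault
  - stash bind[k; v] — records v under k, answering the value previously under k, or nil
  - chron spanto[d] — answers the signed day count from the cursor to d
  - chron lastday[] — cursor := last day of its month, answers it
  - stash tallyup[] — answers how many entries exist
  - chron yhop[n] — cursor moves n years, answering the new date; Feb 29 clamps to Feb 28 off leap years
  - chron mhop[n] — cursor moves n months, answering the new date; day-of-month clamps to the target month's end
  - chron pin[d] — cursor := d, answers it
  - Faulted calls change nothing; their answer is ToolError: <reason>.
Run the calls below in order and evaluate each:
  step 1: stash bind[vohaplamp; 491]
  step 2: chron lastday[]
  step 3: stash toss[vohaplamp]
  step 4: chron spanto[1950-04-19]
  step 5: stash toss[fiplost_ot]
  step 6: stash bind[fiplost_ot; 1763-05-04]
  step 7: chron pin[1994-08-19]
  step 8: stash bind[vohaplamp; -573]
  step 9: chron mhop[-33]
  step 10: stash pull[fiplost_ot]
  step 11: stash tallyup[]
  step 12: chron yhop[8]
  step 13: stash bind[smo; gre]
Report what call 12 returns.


Answer: 1999-11-19

Derivation:
! stash bind(k=vohaplamp, v=491) == -649
! chron lastday() == 1951-08-31
! stash toss(k=vohaplamp) == 491
! chron spanto(d=1950-04-19) == -499
! stash toss(k=fiplost_ot) == 608
! stash bind(k=fiplost_ot, v=1763-05-04) == nil
! chron pin(d=1994-08-19) == 1994-08-19
! stash bind(k=vohaplamp, v=-573) == nil
! chron mhop(n=-33) == 1991-11-19
! stash pull(k=fiplost_ot) == 1763-05-04
! stash tallyup() == 2
! chron yhop(n=8) == 1999-11-19
! stash bind(k=smo, v=gre) == nil


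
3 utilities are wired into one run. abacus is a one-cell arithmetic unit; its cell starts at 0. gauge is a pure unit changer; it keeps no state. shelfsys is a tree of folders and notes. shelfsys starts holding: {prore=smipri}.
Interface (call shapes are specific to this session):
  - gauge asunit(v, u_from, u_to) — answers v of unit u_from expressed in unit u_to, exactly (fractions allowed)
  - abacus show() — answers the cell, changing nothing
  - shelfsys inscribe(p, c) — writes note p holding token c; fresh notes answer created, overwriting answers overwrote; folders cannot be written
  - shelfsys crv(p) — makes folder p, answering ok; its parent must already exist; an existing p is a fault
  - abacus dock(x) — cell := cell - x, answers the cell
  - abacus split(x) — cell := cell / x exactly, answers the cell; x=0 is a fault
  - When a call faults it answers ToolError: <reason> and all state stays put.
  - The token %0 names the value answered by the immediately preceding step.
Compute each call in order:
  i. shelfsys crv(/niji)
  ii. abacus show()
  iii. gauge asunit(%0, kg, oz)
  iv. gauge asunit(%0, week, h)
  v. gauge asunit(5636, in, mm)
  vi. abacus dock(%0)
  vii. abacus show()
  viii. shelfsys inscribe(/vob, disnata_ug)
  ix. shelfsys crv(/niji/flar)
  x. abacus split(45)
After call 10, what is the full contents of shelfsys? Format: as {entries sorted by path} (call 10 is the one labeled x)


! 1. shelfsys crv(/niji) => ok
! 2. abacus show() => 0
! 3. gauge asunit(%0, kg, oz) => 0
! 4. gauge asunit(%0, week, h) => 0
! 5. gauge asunit(5636, in, mm) => 715772/5
! 6. abacus dock(%0) => -715772/5
! 7. abacus show() => -715772/5
! 8. shelfsys inscribe(/vob, disnata_ug) => created
! 9. shelfsys crv(/niji/flar) => ok
! 10. abacus split(45) => -715772/225

Answer: {niji/, niji/flar/, prore=smipri, vob=disnata_ug}
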